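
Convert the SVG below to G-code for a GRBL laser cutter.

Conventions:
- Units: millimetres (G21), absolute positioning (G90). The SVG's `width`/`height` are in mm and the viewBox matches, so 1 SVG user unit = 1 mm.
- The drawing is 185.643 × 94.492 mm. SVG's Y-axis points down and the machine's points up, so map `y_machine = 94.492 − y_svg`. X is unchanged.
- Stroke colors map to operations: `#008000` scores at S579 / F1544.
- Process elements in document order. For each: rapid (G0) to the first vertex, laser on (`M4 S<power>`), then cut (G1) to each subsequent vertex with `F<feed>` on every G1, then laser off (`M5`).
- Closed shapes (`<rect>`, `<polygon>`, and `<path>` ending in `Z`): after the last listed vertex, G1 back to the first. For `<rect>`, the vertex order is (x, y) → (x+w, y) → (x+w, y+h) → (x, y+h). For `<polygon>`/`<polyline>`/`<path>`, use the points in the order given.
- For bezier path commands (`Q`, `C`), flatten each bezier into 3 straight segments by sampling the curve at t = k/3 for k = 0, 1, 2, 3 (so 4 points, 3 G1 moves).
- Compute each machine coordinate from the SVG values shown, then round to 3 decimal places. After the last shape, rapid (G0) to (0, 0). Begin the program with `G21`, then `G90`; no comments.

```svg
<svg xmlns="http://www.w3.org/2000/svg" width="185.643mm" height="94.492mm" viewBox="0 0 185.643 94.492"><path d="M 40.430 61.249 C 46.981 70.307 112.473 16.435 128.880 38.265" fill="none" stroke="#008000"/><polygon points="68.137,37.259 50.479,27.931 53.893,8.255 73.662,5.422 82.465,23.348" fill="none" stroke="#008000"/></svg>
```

Since the viewBox matches the mm dimensions, user units are millimetres directly. The only transform is the Y-flip y_m = 94.492 − y_svg.

Shape 1 is a cubic bezier drawn with `<path>`. Its stroke #008000 means score at S579, F1544. After flipping Y the toolpath is (40.430,33.243) → (62.627,40.027) → (100.112,57.958) → (128.880,56.227).

Shape 2 is a regular polygon drawn with `<polygon>`. Its stroke #008000 means score at S579, F1544. After flipping Y the toolpath is (68.137,57.233) → (50.479,66.561) → (53.893,86.237) → (73.662,89.070) → (82.465,71.144) → (68.137,57.233), returning to the start.

G21
G90
G0 X40.430 Y33.243
M4 S579
G1 X62.627 Y40.027 F1544
G1 X100.112 Y57.958 F1544
G1 X128.880 Y56.227 F1544
M5
G0 X68.137 Y57.233
M4 S579
G1 X50.479 Y66.561 F1544
G1 X53.893 Y86.237 F1544
G1 X73.662 Y89.070 F1544
G1 X82.465 Y71.144 F1544
G1 X68.137 Y57.233 F1544
M5
G0 X0.000 Y0.000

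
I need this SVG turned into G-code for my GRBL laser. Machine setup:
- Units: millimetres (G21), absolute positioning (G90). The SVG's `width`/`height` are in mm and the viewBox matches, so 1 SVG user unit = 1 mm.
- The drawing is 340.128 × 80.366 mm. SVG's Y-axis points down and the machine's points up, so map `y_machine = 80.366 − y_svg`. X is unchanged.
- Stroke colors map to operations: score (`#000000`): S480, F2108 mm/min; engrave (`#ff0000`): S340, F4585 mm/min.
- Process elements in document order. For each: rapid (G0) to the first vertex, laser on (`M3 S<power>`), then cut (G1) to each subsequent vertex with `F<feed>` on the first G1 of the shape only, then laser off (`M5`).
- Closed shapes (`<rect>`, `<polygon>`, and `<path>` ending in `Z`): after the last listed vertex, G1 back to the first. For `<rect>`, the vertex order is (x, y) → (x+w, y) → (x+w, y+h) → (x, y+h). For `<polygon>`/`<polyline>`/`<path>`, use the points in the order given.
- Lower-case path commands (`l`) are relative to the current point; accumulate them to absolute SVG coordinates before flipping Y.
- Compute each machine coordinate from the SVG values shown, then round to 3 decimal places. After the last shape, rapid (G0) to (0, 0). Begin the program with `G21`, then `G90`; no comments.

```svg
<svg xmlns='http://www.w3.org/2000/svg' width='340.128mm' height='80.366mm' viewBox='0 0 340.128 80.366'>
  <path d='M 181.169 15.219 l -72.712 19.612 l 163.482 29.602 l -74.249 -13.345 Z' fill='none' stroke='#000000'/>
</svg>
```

1 u = 1 mm; y_m = 80.366 − y.

[1] `<path>` closed polygon, #000000→score S480 F2108: (181.169,65.147) → (108.457,45.535) → (271.939,15.933) → (197.690,29.278) → (181.169,65.147) (closed)

G21
G90
G0 X181.169 Y65.147
M3 S480
G1 X108.457 Y45.535 F2108
G1 X271.939 Y15.933
G1 X197.690 Y29.278
G1 X181.169 Y65.147
M5
G0 X0.000 Y0.000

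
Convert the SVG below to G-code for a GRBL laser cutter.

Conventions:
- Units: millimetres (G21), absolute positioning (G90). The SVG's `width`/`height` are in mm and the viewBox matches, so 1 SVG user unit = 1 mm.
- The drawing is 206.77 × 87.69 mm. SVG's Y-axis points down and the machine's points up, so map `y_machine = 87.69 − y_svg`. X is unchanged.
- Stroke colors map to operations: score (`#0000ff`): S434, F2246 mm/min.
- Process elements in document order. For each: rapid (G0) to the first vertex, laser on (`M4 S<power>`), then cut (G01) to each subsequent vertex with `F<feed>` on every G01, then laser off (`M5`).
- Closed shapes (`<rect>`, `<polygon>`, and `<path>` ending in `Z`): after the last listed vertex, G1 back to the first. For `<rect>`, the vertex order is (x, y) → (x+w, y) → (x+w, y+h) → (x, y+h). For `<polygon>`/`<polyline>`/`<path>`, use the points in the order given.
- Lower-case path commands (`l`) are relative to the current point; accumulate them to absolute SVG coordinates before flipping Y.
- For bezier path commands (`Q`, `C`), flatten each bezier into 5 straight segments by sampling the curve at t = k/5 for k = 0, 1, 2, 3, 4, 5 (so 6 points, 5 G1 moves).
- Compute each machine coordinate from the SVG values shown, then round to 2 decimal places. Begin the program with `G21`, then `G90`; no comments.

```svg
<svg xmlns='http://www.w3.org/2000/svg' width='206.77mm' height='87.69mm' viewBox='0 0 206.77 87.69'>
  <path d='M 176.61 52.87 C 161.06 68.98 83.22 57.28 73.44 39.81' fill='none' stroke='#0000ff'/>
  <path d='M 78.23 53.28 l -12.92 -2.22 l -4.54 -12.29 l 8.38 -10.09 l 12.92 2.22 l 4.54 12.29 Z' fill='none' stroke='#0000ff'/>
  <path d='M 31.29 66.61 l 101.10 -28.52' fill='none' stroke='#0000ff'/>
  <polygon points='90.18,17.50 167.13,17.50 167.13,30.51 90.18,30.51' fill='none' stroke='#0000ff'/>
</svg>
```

viewBox `0 0 206.77 87.69` with mm width/height → 1 unit = 1 mm. Flip: y_m = 87.69 − y_svg.

**Shape 1** — `<path>` cubic bezier, stroke `#0000ff` → score (S434, F2246). Control points (SVG): P0=(176.61,52.87), P1=(161.06,68.98), P2=(83.22,57.28), P3=(73.44,39.81); sampled at t=k/5. Machine vertices: (176.61,34.82) → (160.85,28.31) → (136.39,27.43) → (109.50,31.10) → (86.43,38.27) → (73.44,47.88). Open path.

**Shape 2** — `<path>` regular polygon, stroke `#0000ff` → score (S434, F2246). Machine vertices: (78.23,34.41) → (65.31,36.63) → (60.77,48.92) → (69.15,59.01) → (82.07,56.79) → (86.61,44.50) → (78.23,34.41). Closed: final G1 returns to the first vertex.

**Shape 3** — `<path>` line segment, stroke `#0000ff` → score (S434, F2246). Machine vertices: (31.29,21.08) → (132.39,49.60). Open path.

**Shape 4** — `<polygon>` rectangle, stroke `#0000ff` → score (S434, F2246). Machine vertices: (90.18,70.19) → (167.13,70.19) → (167.13,57.18) → (90.18,57.18) → (90.18,70.19). Closed: final G1 returns to the first vertex.

G21
G90
G0 X176.61 Y34.82
M4 S434
G01 X160.85 Y28.31 F2246
G01 X136.39 Y27.43 F2246
G01 X109.50 Y31.10 F2246
G01 X86.43 Y38.27 F2246
G01 X73.44 Y47.88 F2246
M5
G0 X78.23 Y34.41
M4 S434
G01 X65.31 Y36.63 F2246
G01 X60.77 Y48.92 F2246
G01 X69.15 Y59.01 F2246
G01 X82.07 Y56.79 F2246
G01 X86.61 Y44.50 F2246
G01 X78.23 Y34.41 F2246
M5
G0 X31.29 Y21.08
M4 S434
G01 X132.39 Y49.60 F2246
M5
G0 X90.18 Y70.19
M4 S434
G01 X167.13 Y70.19 F2246
G01 X167.13 Y57.18 F2246
G01 X90.18 Y57.18 F2246
G01 X90.18 Y70.19 F2246
M5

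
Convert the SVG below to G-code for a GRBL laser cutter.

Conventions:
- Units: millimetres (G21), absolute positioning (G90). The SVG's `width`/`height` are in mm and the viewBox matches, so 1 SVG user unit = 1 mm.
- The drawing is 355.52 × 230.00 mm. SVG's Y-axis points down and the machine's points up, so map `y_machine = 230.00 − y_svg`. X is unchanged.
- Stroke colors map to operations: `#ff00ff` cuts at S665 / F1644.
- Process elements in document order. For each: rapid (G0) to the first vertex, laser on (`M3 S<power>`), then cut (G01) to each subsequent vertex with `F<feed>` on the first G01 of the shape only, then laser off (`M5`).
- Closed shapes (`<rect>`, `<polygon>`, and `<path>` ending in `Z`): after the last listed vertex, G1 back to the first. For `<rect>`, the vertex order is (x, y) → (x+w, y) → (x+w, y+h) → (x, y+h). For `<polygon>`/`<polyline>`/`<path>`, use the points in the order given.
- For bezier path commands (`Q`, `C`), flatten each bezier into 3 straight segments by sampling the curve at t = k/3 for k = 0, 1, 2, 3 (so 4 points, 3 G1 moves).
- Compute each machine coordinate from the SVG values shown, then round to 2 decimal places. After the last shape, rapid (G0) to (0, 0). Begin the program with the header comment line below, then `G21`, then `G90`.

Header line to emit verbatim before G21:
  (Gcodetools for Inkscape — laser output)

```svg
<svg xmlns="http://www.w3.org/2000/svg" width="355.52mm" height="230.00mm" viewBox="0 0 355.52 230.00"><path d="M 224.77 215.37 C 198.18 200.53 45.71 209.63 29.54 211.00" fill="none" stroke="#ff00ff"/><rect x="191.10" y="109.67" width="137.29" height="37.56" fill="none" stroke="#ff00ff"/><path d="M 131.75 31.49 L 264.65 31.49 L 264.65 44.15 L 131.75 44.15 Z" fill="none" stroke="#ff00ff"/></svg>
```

(Gcodetools for Inkscape — laser output)
G21
G90
G0 X224.77 Y14.63
M3 S665
G01 X165.93 Y22.66 F1644
G01 X81.43 Y21.77
G01 X29.54 Y19.00
M5
G0 X191.10 Y120.33
M3 S665
G01 X328.39 Y120.33 F1644
G01 X328.39 Y82.77
G01 X191.10 Y82.77
G01 X191.10 Y120.33
M5
G0 X131.75 Y198.51
M3 S665
G01 X264.65 Y198.51 F1644
G01 X264.65 Y185.85
G01 X131.75 Y185.85
G01 X131.75 Y198.51
M5
G0 X0.00 Y0.00

viewBox `0 0 355.52 230.00` with mm width/height → 1 unit = 1 mm. Flip: y_m = 230.00 − y_svg.

**Shape 1** — `<path>` cubic bezier, stroke `#ff00ff` → cut (S665, F1644). Control points (SVG): P0=(224.77,215.37), P1=(198.18,200.53), P2=(45.71,209.63), P3=(29.54,211.00); sampled at t=k/3. Machine vertices: (224.77,14.63) → (165.93,22.66) → (81.43,21.77) → (29.54,19.00). Open path.

**Shape 2** — `<rect>` rectangle, stroke `#ff00ff` → cut (S665, F1644). Machine vertices: (191.10,120.33) → (328.39,120.33) → (328.39,82.77) → (191.10,82.77) → (191.10,120.33). Closed: final G1 returns to the first vertex.

**Shape 3** — `<path>` rectangle, stroke `#ff00ff` → cut (S665, F1644). Machine vertices: (131.75,198.51) → (264.65,198.51) → (264.65,185.85) → (131.75,185.85) → (131.75,198.51). Closed: final G1 returns to the first vertex.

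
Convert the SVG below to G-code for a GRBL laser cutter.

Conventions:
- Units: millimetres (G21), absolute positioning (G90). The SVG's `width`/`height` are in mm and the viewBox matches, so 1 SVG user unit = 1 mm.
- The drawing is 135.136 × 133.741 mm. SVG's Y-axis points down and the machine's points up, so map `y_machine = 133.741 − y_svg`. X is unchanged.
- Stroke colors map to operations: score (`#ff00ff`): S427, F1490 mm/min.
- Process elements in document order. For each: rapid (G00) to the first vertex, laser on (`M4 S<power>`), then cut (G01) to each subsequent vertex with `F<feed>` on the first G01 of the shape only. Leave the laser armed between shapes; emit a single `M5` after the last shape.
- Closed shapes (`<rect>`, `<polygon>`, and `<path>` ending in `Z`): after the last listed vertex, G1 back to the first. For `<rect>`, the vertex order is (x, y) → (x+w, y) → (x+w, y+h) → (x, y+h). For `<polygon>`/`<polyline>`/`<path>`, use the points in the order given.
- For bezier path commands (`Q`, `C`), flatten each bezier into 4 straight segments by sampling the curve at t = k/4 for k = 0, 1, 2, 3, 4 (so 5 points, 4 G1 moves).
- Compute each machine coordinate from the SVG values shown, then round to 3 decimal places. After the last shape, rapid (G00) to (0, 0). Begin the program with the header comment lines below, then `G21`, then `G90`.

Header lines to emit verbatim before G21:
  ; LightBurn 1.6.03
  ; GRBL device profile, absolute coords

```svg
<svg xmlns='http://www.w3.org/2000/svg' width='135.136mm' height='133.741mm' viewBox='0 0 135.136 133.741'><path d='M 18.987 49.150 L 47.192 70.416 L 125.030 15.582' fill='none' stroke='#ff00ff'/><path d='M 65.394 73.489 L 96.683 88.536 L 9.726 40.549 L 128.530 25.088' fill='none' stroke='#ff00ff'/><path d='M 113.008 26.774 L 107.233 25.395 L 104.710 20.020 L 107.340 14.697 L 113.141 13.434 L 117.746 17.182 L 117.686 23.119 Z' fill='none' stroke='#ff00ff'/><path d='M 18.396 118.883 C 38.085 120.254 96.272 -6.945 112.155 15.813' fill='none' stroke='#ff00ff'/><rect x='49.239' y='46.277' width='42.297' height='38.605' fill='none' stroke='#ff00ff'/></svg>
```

; LightBurn 1.6.03
; GRBL device profile, absolute coords
G21
G90
G00 X18.987 Y84.591
M4 S427
G01 X47.192 Y63.325 F1490
G01 X125.030 Y118.159
G00 X65.394 Y60.252
M4 S427
G01 X96.683 Y45.205 F1490
G01 X9.726 Y93.192
G01 X128.530 Y108.653
G00 X113.008 Y106.967
M4 S427
G01 X107.233 Y108.346 F1490
G01 X104.710 Y113.721
G01 X107.340 Y119.044
G01 X113.141 Y120.307
G01 X117.746 Y116.559
G01 X117.686 Y110.622
G01 X113.008 Y106.967
G00 X18.396 Y14.858
M4 S427
G01 X39.119 Y33.585 F1490
G01 X66.703 Y74.413
G01 X93.573 Y111.232
G01 X112.155 Y117.928
G00 X49.239 Y87.464
M4 S427
G01 X91.536 Y87.464 F1490
G01 X91.536 Y48.859
G01 X49.239 Y48.859
G01 X49.239 Y87.464
M5
G00 X0.000 Y0.000

viewBox `0 0 135.136 133.741` with mm width/height → 1 unit = 1 mm. Flip: y_m = 133.741 − y_svg.

**Shape 1** — `<path>` open polyline, stroke `#ff00ff` → score (S427, F1490). Machine vertices: (18.987,84.591) → (47.192,63.325) → (125.030,118.159). Open path.

**Shape 2** — `<path>` open polyline, stroke `#ff00ff` → score (S427, F1490). Machine vertices: (65.394,60.252) → (96.683,45.205) → (9.726,93.192) → (128.530,108.653). Open path.

**Shape 3** — `<path>` regular polygon, stroke `#ff00ff` → score (S427, F1490). Machine vertices: (113.008,106.967) → (107.233,108.346) → (104.710,113.721) → (107.340,119.044) → (113.141,120.307) → (117.746,116.559) → (117.686,110.622) → (113.008,106.967). Closed: final G1 returns to the first vertex.

**Shape 4** — `<path>` cubic bezier, stroke `#ff00ff` → score (S427, F1490). Control points (SVG): P0=(18.396,118.883), P1=(38.085,120.254), P2=(96.272,-6.945), P3=(112.155,15.813); sampled at t=k/4. Machine vertices: (18.396,14.858) → (39.119,33.585) → (66.703,74.413) → (93.573,111.232) → (112.155,117.928). Open path.

**Shape 5** — `<rect>` rectangle, stroke `#ff00ff` → score (S427, F1490). Machine vertices: (49.239,87.464) → (91.536,87.464) → (91.536,48.859) → (49.239,48.859) → (49.239,87.464). Closed: final G1 returns to the first vertex.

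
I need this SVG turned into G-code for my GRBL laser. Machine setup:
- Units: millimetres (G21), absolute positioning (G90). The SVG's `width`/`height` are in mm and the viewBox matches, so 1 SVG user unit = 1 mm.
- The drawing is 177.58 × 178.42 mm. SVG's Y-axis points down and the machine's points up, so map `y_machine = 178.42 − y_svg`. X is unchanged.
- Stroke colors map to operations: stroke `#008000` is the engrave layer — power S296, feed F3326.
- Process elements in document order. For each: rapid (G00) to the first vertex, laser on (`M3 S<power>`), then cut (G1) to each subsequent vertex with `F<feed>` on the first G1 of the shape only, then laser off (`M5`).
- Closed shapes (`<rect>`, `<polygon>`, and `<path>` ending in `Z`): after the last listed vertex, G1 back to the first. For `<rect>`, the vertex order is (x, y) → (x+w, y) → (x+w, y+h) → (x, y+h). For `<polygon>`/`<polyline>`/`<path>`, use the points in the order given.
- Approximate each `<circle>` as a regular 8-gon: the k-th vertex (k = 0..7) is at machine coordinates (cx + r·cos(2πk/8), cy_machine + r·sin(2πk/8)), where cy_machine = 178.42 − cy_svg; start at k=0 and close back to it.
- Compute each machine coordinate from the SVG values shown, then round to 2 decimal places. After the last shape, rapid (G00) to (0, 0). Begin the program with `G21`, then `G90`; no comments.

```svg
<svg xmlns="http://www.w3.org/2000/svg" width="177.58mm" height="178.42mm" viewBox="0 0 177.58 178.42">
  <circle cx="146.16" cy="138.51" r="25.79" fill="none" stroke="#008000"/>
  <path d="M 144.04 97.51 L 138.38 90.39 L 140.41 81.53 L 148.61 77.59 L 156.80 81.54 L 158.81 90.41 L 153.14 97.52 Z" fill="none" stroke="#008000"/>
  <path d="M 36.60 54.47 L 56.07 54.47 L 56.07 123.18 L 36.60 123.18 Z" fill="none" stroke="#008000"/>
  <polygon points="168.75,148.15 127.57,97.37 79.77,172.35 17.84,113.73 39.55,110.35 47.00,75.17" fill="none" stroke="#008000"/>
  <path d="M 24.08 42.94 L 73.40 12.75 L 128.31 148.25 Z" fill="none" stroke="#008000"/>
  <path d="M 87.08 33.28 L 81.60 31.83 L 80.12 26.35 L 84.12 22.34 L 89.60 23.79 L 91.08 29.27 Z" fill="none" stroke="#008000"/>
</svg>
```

G21
G90
G00 X171.95 Y39.91
M3 S296
G1 X164.40 Y58.15 F3326
G1 X146.16 Y65.70
G1 X127.92 Y58.15
G1 X120.37 Y39.91
G1 X127.92 Y21.67
G1 X146.16 Y14.12
G1 X164.40 Y21.67
G1 X171.95 Y39.91
M5
G00 X144.04 Y80.91
M3 S296
G1 X138.38 Y88.03 F3326
G1 X140.41 Y96.89
G1 X148.61 Y100.83
G1 X156.80 Y96.88
G1 X158.81 Y88.01
G1 X153.14 Y80.90
G1 X144.04 Y80.91
M5
G00 X36.60 Y123.95
M3 S296
G1 X56.07 Y123.95 F3326
G1 X56.07 Y55.24
G1 X36.60 Y55.24
G1 X36.60 Y123.95
M5
G00 X168.75 Y30.27
M3 S296
G1 X127.57 Y81.05 F3326
G1 X79.77 Y6.07
G1 X17.84 Y64.69
G1 X39.55 Y68.07
G1 X47.00 Y103.25
G1 X168.75 Y30.27
M5
G00 X24.08 Y135.48
M3 S296
G1 X73.40 Y165.67 F3326
G1 X128.31 Y30.17
G1 X24.08 Y135.48
M5
G00 X87.08 Y145.14
M3 S296
G1 X81.60 Y146.59 F3326
G1 X80.12 Y152.07
G1 X84.12 Y156.08
G1 X89.60 Y154.63
G1 X91.08 Y149.15
G1 X87.08 Y145.14
M5
G00 X0.00 Y0.00

1 u = 1 mm; y_m = 178.42 − y.

[1] `<circle>` circle, #008000→engrave S296 F3326: (171.95,39.91) → (164.40,58.15) → (146.16,65.70) → (127.92,58.15) → (120.37,39.91) → (127.92,21.67) → (146.16,14.12) → (164.40,21.67) → (171.95,39.91) (closed)

[2] `<path>` regular polygon, #008000→engrave S296 F3326: (144.04,80.91) → (138.38,88.03) → (140.41,96.89) → (148.61,100.83) → (156.80,96.88) → (158.81,88.01) → (153.14,80.90) → (144.04,80.91) (closed)

[3] `<path>` rectangle, #008000→engrave S296 F3326: (36.60,123.95) → (56.07,123.95) → (56.07,55.24) → (36.60,55.24) → (36.60,123.95) (closed)

[4] `<polygon>` closed polygon, #008000→engrave S296 F3326: (168.75,30.27) → (127.57,81.05) → (79.77,6.07) → (17.84,64.69) → (39.55,68.07) → (47.00,103.25) → (168.75,30.27) (closed)

[5] `<path>` closed polygon, #008000→engrave S296 F3326: (24.08,135.48) → (73.40,165.67) → (128.31,30.17) → (24.08,135.48) (closed)

[6] `<path>` regular polygon, #008000→engrave S296 F3326: (87.08,145.14) → (81.60,146.59) → (80.12,152.07) → (84.12,156.08) → (89.60,154.63) → (91.08,149.15) → (87.08,145.14) (closed)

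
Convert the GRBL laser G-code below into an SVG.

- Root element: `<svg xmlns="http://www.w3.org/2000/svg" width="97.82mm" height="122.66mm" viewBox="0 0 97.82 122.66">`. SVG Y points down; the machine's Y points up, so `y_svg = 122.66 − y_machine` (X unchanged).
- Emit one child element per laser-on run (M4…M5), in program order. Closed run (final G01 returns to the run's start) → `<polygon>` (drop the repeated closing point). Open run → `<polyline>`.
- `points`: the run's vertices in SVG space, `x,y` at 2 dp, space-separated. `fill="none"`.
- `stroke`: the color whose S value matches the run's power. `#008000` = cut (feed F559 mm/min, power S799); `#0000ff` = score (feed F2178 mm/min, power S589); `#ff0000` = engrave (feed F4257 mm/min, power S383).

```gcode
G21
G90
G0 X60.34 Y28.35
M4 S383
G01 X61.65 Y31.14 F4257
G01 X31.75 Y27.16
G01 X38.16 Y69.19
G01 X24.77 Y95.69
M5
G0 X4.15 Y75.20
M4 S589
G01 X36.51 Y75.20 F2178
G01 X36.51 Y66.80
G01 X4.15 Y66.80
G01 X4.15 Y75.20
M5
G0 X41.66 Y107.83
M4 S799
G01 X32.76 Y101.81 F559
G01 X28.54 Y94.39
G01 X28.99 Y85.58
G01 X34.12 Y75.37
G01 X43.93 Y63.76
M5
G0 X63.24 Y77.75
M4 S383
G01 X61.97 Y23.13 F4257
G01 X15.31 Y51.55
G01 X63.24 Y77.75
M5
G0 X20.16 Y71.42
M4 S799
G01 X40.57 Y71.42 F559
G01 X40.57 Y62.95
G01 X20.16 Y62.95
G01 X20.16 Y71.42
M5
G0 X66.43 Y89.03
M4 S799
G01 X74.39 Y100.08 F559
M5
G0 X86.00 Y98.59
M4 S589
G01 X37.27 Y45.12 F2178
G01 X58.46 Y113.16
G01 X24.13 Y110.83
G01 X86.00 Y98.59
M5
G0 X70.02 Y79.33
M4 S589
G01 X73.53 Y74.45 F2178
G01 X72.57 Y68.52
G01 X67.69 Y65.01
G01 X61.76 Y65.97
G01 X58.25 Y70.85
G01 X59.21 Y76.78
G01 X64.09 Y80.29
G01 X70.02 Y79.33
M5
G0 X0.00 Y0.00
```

Each laser-on run becomes one SVG element. Flip Y back into SVG space with y_svg = 122.66 − y_machine.

Run 1: S383 ⇒ engrave layer `#ff0000`. The run is open, so emit a `<polyline>` with points (Y-flipped): 60.34,94.31 61.65,91.52 31.75,95.50 38.16,53.47 24.77,26.97.

Run 2: the run's S589 means `#0000ff` (score). The run returns to its start, so emit a `<polygon>` with points (Y-flipped): 4.15,47.46 36.51,47.46 36.51,55.86 4.15,55.86.

Run 3: power S799 maps to stroke `#008000` (cut). The run is open, so emit a `<polyline>` with points (Y-flipped): 41.66,14.83 32.76,20.85 28.54,28.27 28.99,37.08 34.12,47.29 43.93,58.90.

Run 4: S383 ⇒ engrave layer `#ff0000`. The run returns to its start, so emit a `<polygon>` with points (Y-flipped): 63.24,44.91 61.97,99.53 15.31,71.11.

Run 5: power S799 maps to stroke `#008000` (cut). The run returns to its start, so emit a `<polygon>` with points (Y-flipped): 20.16,51.24 40.57,51.24 40.57,59.71 20.16,59.71.

Run 6: power S799 maps to stroke `#008000` (cut). The run is open, so emit a `<polyline>` with points (Y-flipped): 66.43,33.63 74.39,22.58.

Run 7: S589 ⇒ score layer `#0000ff`. The run returns to its start, so emit a `<polygon>` with points (Y-flipped): 86.00,24.07 37.27,77.54 58.46,9.50 24.13,11.83.

Run 8: S589 ⇒ score layer `#0000ff`. The run returns to its start, so emit a `<polygon>` with points (Y-flipped): 70.02,43.33 73.53,48.21 72.57,54.14 67.69,57.65 61.76,56.69 58.25,51.81 59.21,45.88 64.09,42.37.

<svg xmlns="http://www.w3.org/2000/svg" width="97.82mm" height="122.66mm" viewBox="0 0 97.82 122.66">
  <polyline points="60.34,94.31 61.65,91.52 31.75,95.50 38.16,53.47 24.77,26.97" fill="none" stroke="#ff0000"/>
  <polygon points="4.15,47.46 36.51,47.46 36.51,55.86 4.15,55.86" fill="none" stroke="#0000ff"/>
  <polyline points="41.66,14.83 32.76,20.85 28.54,28.27 28.99,37.08 34.12,47.29 43.93,58.90" fill="none" stroke="#008000"/>
  <polygon points="63.24,44.91 61.97,99.53 15.31,71.11" fill="none" stroke="#ff0000"/>
  <polygon points="20.16,51.24 40.57,51.24 40.57,59.71 20.16,59.71" fill="none" stroke="#008000"/>
  <polyline points="66.43,33.63 74.39,22.58" fill="none" stroke="#008000"/>
  <polygon points="86.00,24.07 37.27,77.54 58.46,9.50 24.13,11.83" fill="none" stroke="#0000ff"/>
  <polygon points="70.02,43.33 73.53,48.21 72.57,54.14 67.69,57.65 61.76,56.69 58.25,51.81 59.21,45.88 64.09,42.37" fill="none" stroke="#0000ff"/>
</svg>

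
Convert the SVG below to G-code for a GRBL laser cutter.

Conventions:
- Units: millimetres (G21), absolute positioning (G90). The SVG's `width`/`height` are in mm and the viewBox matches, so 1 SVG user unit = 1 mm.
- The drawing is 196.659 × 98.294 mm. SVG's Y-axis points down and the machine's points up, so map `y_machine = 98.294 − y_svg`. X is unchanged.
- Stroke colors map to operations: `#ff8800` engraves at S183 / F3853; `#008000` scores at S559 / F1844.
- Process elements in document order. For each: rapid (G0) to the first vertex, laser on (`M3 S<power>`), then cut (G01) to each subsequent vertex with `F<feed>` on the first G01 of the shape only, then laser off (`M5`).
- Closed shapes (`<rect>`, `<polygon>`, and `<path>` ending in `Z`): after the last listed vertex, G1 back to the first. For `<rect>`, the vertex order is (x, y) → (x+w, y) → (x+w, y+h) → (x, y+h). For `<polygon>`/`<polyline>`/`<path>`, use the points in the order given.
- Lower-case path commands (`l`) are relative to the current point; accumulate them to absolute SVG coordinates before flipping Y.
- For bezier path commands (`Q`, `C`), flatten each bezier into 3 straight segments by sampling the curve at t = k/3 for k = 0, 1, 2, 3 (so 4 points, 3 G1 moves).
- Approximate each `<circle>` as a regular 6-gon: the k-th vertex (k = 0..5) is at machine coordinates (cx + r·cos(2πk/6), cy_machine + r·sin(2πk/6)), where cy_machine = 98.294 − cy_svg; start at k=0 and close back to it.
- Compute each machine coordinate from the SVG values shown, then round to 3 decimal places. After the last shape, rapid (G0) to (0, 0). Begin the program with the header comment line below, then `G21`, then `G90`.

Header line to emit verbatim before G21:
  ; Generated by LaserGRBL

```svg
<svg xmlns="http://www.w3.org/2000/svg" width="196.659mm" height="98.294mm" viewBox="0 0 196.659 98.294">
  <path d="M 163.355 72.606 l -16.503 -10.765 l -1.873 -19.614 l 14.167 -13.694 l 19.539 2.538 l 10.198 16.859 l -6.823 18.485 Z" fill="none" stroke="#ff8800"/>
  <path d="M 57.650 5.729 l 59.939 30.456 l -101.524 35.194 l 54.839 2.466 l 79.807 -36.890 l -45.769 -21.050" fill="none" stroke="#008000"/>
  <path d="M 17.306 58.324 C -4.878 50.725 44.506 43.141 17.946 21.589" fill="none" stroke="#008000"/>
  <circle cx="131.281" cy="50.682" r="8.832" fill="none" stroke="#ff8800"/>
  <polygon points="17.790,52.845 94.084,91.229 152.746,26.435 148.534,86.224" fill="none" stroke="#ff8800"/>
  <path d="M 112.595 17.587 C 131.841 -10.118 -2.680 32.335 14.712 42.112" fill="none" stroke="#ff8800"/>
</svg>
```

; Generated by LaserGRBL
G21
G90
G0 X163.355 Y25.688
M3 S183
G01 X146.852 Y36.453 F3853
G01 X144.979 Y56.067
G01 X159.146 Y69.761
G01 X178.685 Y67.223
G01 X188.883 Y50.364
G01 X182.060 Y31.879
G01 X163.355 Y25.688
M5
G0 X57.650 Y92.565
M3 S559
G01 X117.589 Y62.109 F1844
G01 X16.065 Y26.915
G01 X70.904 Y24.449
G01 X150.711 Y61.339
G01 X104.942 Y82.389
M5
G0 X17.306 Y39.970
M3 S559
G01 X13.515 Y48.082 F1844
G01 X24.655 Y59.291
G01 X17.946 Y76.705
M5
G0 X140.113 Y47.612
M3 S183
G01 X135.697 Y55.261 F3853
G01 X126.865 Y55.261
G01 X122.449 Y47.612
G01 X126.865 Y39.963
G01 X135.697 Y39.963
G01 X140.113 Y47.612
M5
G0 X17.790 Y45.449
M3 S183
G01 X94.084 Y7.065 F3853
G01 X152.746 Y71.859
G01 X148.534 Y12.070
G01 X17.790 Y45.449
M5
G0 X112.595 Y80.707
M3 S183
G01 X91.907 Y88.835 F3853
G01 X36.636 Y73.042
G01 X14.712 Y56.182
M5
G0 X0.000 Y0.000

Since the viewBox matches the mm dimensions, user units are millimetres directly. The only transform is the Y-flip y_m = 98.294 − y_svg.

Shape 1 is a regular polygon drawn with `<path>`. Its stroke #ff8800 means engrave at S183, F3853. After flipping Y the toolpath is (163.355,25.688) → (146.852,36.453) → (144.979,56.067) → (159.146,69.761) → (178.685,67.223) → (188.883,50.364) → (182.060,31.879) → (163.355,25.688), returning to the start.

Shape 2 is a open polyline drawn with `<path>`. Its stroke #008000 means score at S559, F1844. After flipping Y the toolpath is (57.650,92.565) → (117.589,62.109) → (16.065,26.915) → (70.904,24.449) → (150.711,61.339) → (104.942,82.389).

Shape 3 is a cubic bezier drawn with `<path>`. Its stroke #008000 means score at S559, F1844. After flipping Y the toolpath is (17.306,39.970) → (13.515,48.082) → (24.655,59.291) → (17.946,76.705).

Shape 4 is a circle drawn with `<circle>`. Its stroke #ff8800 means engrave at S183, F3853. After flipping Y the toolpath is (140.113,47.612) → (135.697,55.261) → (126.865,55.261) → (122.449,47.612) → (126.865,39.963) → (135.697,39.963) → (140.113,47.612), returning to the start.

Shape 5 is a closed polygon drawn with `<polygon>`. Its stroke #ff8800 means engrave at S183, F3853. After flipping Y the toolpath is (17.790,45.449) → (94.084,7.065) → (152.746,71.859) → (148.534,12.070) → (17.790,45.449), returning to the start.

Shape 6 is a cubic bezier drawn with `<path>`. Its stroke #ff8800 means engrave at S183, F3853. After flipping Y the toolpath is (112.595,80.707) → (91.907,88.835) → (36.636,73.042) → (14.712,56.182).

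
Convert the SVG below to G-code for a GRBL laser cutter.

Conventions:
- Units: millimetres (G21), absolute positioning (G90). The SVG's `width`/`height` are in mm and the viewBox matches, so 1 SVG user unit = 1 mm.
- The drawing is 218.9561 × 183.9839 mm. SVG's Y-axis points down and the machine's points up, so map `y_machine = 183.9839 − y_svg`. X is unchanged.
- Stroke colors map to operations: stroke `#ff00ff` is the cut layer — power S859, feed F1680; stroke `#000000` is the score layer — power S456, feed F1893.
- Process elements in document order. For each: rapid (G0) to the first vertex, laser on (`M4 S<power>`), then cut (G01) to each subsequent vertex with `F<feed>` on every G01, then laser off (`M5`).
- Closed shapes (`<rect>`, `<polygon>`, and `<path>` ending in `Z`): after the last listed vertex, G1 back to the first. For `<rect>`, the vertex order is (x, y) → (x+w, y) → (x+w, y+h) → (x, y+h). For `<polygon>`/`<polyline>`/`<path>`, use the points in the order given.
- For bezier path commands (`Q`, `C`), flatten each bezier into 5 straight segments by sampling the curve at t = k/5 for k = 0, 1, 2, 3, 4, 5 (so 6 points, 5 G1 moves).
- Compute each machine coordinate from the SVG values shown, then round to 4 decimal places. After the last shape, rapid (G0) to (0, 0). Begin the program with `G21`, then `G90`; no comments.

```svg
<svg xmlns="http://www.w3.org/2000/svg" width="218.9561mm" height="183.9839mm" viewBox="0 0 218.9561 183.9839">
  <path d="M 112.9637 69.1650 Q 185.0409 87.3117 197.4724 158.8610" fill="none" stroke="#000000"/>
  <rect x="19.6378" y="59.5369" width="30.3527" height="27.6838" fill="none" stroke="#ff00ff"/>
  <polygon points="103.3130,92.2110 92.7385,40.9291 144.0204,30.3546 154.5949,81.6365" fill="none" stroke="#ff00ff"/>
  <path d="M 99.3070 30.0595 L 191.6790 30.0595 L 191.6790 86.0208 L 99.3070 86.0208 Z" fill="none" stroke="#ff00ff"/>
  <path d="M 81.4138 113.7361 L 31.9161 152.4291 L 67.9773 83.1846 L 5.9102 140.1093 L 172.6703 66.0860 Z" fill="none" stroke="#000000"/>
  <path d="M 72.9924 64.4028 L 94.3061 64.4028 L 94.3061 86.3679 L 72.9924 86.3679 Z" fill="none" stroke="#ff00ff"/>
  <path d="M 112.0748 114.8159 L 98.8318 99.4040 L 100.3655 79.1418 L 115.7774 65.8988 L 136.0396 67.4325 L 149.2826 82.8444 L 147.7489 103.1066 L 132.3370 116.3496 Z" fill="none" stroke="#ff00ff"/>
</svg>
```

Since the viewBox matches the mm dimensions, user units are millimetres directly. The only transform is the Y-flip y_m = 183.9839 − y_svg.

Shape 1 is a quadratic bezier drawn with `<path>`. Its stroke #000000 means score at S456, F1893. After flipping Y the toolpath is (112.9637,114.8189) → (139.4088,105.4241) → (161.0821,91.7571) → (177.9839,73.8179) → (190.1140,51.6065) → (197.4724,25.1229).

Shape 2 is a rectangle drawn with `<rect>`. Its stroke #ff00ff means cut at S859, F1680. After flipping Y the toolpath is (19.6378,124.4470) → (49.9905,124.4470) → (49.9905,96.7632) → (19.6378,96.7632) → (19.6378,124.4470), returning to the start.

Shape 3 is a regular polygon drawn with `<polygon>`. Its stroke #ff00ff means cut at S859, F1680. After flipping Y the toolpath is (103.3130,91.7729) → (92.7385,143.0548) → (144.0204,153.6293) → (154.5949,102.3474) → (103.3130,91.7729), returning to the start.

Shape 4 is a rectangle drawn with `<path>`. Its stroke #ff00ff means cut at S859, F1680. After flipping Y the toolpath is (99.3070,153.9244) → (191.6790,153.9244) → (191.6790,97.9631) → (99.3070,97.9631) → (99.3070,153.9244), returning to the start.

Shape 5 is a closed polygon drawn with `<path>`. Its stroke #000000 means score at S456, F1893. After flipping Y the toolpath is (81.4138,70.2478) → (31.9161,31.5548) → (67.9773,100.7993) → (5.9102,43.8746) → (172.6703,117.8979) → (81.4138,70.2478), returning to the start.

Shape 6 is a rectangle drawn with `<path>`. Its stroke #ff00ff means cut at S859, F1680. After flipping Y the toolpath is (72.9924,119.5811) → (94.3061,119.5811) → (94.3061,97.6160) → (72.9924,97.6160) → (72.9924,119.5811), returning to the start.

Shape 7 is a regular polygon drawn with `<path>`. Its stroke #ff00ff means cut at S859, F1680. After flipping Y the toolpath is (112.0748,69.1680) → (98.8318,84.5799) → (100.3655,104.8421) → (115.7774,118.0851) → (136.0396,116.5514) → (149.2826,101.1395) → (147.7489,80.8773) → (132.3370,67.6343) → (112.0748,69.1680), returning to the start.

G21
G90
G0 X112.9637 Y114.8189
M4 S456
G01 X139.4088 Y105.4241 F1893
G01 X161.0821 Y91.7571 F1893
G01 X177.9839 Y73.8179 F1893
G01 X190.1140 Y51.6065 F1893
G01 X197.4724 Y25.1229 F1893
M5
G0 X19.6378 Y124.4470
M4 S859
G01 X49.9905 Y124.4470 F1680
G01 X49.9905 Y96.7632 F1680
G01 X19.6378 Y96.7632 F1680
G01 X19.6378 Y124.4470 F1680
M5
G0 X103.3130 Y91.7729
M4 S859
G01 X92.7385 Y143.0548 F1680
G01 X144.0204 Y153.6293 F1680
G01 X154.5949 Y102.3474 F1680
G01 X103.3130 Y91.7729 F1680
M5
G0 X99.3070 Y153.9244
M4 S859
G01 X191.6790 Y153.9244 F1680
G01 X191.6790 Y97.9631 F1680
G01 X99.3070 Y97.9631 F1680
G01 X99.3070 Y153.9244 F1680
M5
G0 X81.4138 Y70.2478
M4 S456
G01 X31.9161 Y31.5548 F1893
G01 X67.9773 Y100.7993 F1893
G01 X5.9102 Y43.8746 F1893
G01 X172.6703 Y117.8979 F1893
G01 X81.4138 Y70.2478 F1893
M5
G0 X72.9924 Y119.5811
M4 S859
G01 X94.3061 Y119.5811 F1680
G01 X94.3061 Y97.6160 F1680
G01 X72.9924 Y97.6160 F1680
G01 X72.9924 Y119.5811 F1680
M5
G0 X112.0748 Y69.1680
M4 S859
G01 X98.8318 Y84.5799 F1680
G01 X100.3655 Y104.8421 F1680
G01 X115.7774 Y118.0851 F1680
G01 X136.0396 Y116.5514 F1680
G01 X149.2826 Y101.1395 F1680
G01 X147.7489 Y80.8773 F1680
G01 X132.3370 Y67.6343 F1680
G01 X112.0748 Y69.1680 F1680
M5
G0 X0.0000 Y0.0000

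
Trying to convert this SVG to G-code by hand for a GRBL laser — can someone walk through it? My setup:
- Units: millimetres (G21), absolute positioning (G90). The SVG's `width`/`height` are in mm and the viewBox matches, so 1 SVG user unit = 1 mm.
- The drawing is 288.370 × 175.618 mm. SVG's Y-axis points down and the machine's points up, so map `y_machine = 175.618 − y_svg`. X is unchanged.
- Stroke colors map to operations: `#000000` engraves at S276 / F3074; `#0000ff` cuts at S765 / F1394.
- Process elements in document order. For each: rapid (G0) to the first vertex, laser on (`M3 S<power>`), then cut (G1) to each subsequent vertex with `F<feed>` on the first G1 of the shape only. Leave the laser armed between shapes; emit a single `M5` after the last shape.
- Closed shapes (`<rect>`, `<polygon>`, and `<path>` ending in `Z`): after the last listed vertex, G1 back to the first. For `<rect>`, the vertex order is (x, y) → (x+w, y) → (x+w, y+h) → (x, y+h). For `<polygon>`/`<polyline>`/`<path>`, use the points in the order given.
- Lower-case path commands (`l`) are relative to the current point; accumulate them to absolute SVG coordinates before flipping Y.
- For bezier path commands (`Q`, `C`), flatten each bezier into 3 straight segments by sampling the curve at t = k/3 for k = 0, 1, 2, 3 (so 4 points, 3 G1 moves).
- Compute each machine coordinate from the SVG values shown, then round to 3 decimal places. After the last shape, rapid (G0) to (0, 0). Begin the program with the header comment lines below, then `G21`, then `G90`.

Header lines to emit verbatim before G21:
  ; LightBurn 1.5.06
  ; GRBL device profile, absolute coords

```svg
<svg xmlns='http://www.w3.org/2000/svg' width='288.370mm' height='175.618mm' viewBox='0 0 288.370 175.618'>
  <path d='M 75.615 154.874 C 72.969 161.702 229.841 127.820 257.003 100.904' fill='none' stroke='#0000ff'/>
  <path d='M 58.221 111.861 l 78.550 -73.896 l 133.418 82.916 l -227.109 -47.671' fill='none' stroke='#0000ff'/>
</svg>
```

1 u = 1 mm; y_m = 175.618 − y.

[1] `<path>` cubic bezier, #0000ff→cut S765 F1394: (75.615,20.744) → (115.430,25.720) → (197.316,47.242) → (257.003,74.714)

[2] `<path>` open polyline, #0000ff→cut S765 F1394: (58.221,63.757) → (136.771,137.653) → (270.189,54.737) → (43.080,102.408)

; LightBurn 1.5.06
; GRBL device profile, absolute coords
G21
G90
G0 X75.615 Y20.744
M3 S765
G1 X115.430 Y25.720 F1394
G1 X197.316 Y47.242
G1 X257.003 Y74.714
G0 X58.221 Y63.757
M3 S765
G1 X136.771 Y137.653 F1394
G1 X270.189 Y54.737
G1 X43.080 Y102.408
M5
G0 X0.000 Y0.000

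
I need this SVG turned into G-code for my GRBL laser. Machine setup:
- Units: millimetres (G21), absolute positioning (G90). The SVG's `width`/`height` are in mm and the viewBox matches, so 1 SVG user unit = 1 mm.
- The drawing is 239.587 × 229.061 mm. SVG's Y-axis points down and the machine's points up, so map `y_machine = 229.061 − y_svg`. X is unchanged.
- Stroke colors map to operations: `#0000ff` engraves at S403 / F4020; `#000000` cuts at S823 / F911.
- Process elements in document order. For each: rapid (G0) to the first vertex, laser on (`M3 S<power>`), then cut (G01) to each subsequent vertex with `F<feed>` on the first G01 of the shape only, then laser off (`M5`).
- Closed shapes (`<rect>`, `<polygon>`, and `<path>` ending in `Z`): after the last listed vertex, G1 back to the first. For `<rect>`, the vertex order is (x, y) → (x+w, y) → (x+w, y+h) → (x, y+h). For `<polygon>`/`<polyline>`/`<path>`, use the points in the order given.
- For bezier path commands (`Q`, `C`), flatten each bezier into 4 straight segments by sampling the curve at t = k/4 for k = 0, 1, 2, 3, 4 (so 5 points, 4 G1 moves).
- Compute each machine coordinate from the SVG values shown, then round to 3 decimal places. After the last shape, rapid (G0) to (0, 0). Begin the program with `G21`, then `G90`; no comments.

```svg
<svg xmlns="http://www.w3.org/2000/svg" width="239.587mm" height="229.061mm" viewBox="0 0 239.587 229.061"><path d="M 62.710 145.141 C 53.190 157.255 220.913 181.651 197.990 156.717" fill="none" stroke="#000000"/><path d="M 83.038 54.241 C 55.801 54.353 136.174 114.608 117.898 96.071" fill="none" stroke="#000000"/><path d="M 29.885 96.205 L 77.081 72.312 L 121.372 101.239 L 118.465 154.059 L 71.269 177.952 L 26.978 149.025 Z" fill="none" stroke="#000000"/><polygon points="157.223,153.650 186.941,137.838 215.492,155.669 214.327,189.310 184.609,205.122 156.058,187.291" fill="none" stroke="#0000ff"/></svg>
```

1 u = 1 mm; y_m = 229.061 − y.

[1] `<path>` cubic bezier, #000000→cut S823 F911: (62.710,83.920) → (83.055,73.494) → (135.376,64.239) → (185.184,61.930) → (197.990,72.344)

[2] `<path>` cubic bezier, #000000→cut S823 F911: (83.038,174.820) → (79.564,165.630) → (97.108,146.912) → (116.331,131.690) → (117.898,132.990)

[3] `<path>` regular polygon, #000000→cut S823 F911: (29.885,132.856) → (77.081,156.749) → (121.372,127.822) → (118.465,75.002) → (71.269,51.109) → (26.978,80.036) → (29.885,132.856) (closed)

[4] `<polygon>` regular polygon, #0000ff→engrave S403 F4020: (157.223,75.411) → (186.941,91.223) → (215.492,73.392) → (214.327,39.751) → (184.609,23.939) → (156.058,41.770) → (157.223,75.411) (closed)

G21
G90
G0 X62.710 Y83.920
M3 S823
G01 X83.055 Y73.494 F911
G01 X135.376 Y64.239
G01 X185.184 Y61.930
G01 X197.990 Y72.344
M5
G0 X83.038 Y174.820
M3 S823
G01 X79.564 Y165.630 F911
G01 X97.108 Y146.912
G01 X116.331 Y131.690
G01 X117.898 Y132.990
M5
G0 X29.885 Y132.856
M3 S823
G01 X77.081 Y156.749 F911
G01 X121.372 Y127.822
G01 X118.465 Y75.002
G01 X71.269 Y51.109
G01 X26.978 Y80.036
G01 X29.885 Y132.856
M5
G0 X157.223 Y75.411
M3 S403
G01 X186.941 Y91.223 F4020
G01 X215.492 Y73.392
G01 X214.327 Y39.751
G01 X184.609 Y23.939
G01 X156.058 Y41.770
G01 X157.223 Y75.411
M5
G0 X0.000 Y0.000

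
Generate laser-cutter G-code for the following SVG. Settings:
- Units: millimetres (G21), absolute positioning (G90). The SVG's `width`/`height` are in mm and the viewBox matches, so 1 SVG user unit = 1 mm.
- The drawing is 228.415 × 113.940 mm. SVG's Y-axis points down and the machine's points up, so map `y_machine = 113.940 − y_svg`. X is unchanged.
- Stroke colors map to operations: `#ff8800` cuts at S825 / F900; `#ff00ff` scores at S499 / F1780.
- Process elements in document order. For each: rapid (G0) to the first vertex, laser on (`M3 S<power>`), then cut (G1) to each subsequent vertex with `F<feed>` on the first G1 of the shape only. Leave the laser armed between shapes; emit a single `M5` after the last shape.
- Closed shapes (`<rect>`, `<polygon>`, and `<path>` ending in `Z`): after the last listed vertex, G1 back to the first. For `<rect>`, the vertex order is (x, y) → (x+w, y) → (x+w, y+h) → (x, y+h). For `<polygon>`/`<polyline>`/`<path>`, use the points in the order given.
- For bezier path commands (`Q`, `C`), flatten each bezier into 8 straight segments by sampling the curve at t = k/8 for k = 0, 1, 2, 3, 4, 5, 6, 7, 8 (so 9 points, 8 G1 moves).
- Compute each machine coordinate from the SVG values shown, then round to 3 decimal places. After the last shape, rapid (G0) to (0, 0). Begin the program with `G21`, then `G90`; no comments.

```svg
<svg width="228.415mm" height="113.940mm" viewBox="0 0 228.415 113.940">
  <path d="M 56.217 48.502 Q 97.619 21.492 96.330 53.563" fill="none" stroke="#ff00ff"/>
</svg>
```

viewBox `0 0 228.415 113.940` with mm width/height → 1 unit = 1 mm. Flip: y_m = 113.940 − y_svg.

**Shape 1** — `<path>` quadratic bezier, stroke `#ff00ff` → score (S499, F1780). Control points (SVG): P0=(56.217,48.502), P1=(97.619,21.492), P2=(96.330,53.563); sampled at t=k/8. Machine vertices: (56.217,65.438) → (65.900,71.267) → (74.250,75.250) → (81.265,77.387) → (86.946,77.678) → (91.293,76.122) → (94.306,72.720) → (95.985,67.472) → (96.330,60.377). Open path.

G21
G90
G0 X56.217 Y65.438
M3 S499
G1 X65.900 Y71.267 F1780
G1 X74.250 Y75.250
G1 X81.265 Y77.387
G1 X86.946 Y77.678
G1 X91.293 Y76.122
G1 X94.306 Y72.720
G1 X95.985 Y67.472
G1 X96.330 Y60.377
M5
G0 X0.000 Y0.000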